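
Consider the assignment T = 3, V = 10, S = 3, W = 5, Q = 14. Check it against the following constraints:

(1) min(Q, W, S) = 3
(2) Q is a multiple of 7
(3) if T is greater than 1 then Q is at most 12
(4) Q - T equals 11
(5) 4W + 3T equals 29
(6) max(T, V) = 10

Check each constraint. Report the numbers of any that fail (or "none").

The assignment fails constraint 3.

(1) min(14, 5, 3) = 3 — OK.
(2) 14 / 7 = 2, so 7 divides 14 — OK.
(3) T = 3 > 1, so we need Q ≤ 12; but Q = 14 > 12 — violated.
(4) Q - T = 14 - 3 = 11 — OK.
(5) 4W + 3T = 4(5) + 3(3) = 29 — OK.
(6) max(3, 10) = 10 — OK.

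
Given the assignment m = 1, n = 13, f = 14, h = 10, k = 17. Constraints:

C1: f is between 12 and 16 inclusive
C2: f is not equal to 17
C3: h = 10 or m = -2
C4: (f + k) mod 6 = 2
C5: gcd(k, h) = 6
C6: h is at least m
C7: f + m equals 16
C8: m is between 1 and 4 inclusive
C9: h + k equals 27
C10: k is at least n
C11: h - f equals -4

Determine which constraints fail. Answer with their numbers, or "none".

Violated: 4, 5, and 7.

C1: f = 14 lies in [12, 16]  true
C2: f = 14, and 14 ≠ 17  true
C3: h = 10 = 10 (first disjunct)  true
C4: f + k = 31; 31 mod 6 = 1, not 2  false
C5: gcd(17, 10) = 1, not 6  false
C6: h = 10, m = 1; 10 ≥ 1  true
C7: f + m = 14 + 1 = 15, not 16  false
C8: m = 1 lies in [1, 4]  true
C9: h + k = 10 + 17 = 27  true
C10: k = 17, n = 13; 17 ≥ 13  true
C11: h - f = 10 - 14 = -4  true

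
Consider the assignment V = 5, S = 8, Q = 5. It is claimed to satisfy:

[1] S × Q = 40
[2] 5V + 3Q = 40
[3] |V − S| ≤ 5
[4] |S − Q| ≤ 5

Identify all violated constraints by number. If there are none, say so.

All constraints are satisfied.

[1] S × Q = 8 × 5 = 40  ✓
[2] 5V + 3Q = 5(5) + 3(5) = 40  ✓
[3] |5 − 8| = 3; 3 ≤ 5  ✓
[4] |8 − 5| = 3; 3 ≤ 5  ✓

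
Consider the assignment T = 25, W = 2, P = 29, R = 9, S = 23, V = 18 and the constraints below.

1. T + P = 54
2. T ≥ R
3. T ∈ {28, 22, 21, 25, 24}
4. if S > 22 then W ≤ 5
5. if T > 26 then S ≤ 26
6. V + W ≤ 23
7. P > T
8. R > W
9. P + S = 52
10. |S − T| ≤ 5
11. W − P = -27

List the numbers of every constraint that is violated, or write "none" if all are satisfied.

No violations.

1. T + P = 25 + 29 = 54 — holds.
2. T = 25, R = 9; 25 ≥ 9 — holds.
3. T = 25 is in {28, 22, 21, 25, 24} — holds.
4. S = 23 > 22, so we need W ≤ 5; W = 2 ≤ 5 — holds.
5. T = 25, not > 26; antecedent false, conditional vacuously true — holds.
6. V + W = 18 + 2 = 20; 20 ≤ 23 — holds.
7. P = 29, T = 25; 29 > 25 — holds.
8. R = 9, W = 2; 9 > 2 — holds.
9. P + S = 29 + 23 = 52 — holds.
10. |23 − 25| = 2; 2 ≤ 5 — holds.
11. W − P = 2 − 29 = -27 — holds.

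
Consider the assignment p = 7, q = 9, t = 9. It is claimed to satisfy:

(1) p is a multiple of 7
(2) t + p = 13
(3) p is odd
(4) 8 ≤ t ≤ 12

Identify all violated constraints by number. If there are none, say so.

Constraint 2 is violated.

(1) 7 / 7 = 1, so 7 divides 7  holds
(2) t + p = 9 + 7 = 16, not 13  fails
(3) p = 7 is odd  holds
(4) t = 9 lies in [8, 12]  holds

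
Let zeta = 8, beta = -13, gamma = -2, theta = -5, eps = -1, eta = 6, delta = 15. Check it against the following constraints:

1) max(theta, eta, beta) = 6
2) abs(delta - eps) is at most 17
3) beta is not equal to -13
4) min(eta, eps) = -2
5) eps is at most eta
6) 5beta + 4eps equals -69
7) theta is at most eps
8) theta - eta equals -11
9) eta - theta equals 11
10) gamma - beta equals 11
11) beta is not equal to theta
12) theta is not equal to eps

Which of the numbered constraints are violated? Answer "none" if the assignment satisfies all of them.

No — constraints 3 and 4 are not satisfied.

1) max(-5, 6, -13) = 6 — holds.
2) abs(15 - (-1)) = 16; 16 ≤ 17 — holds.
3) beta = -13, but -13 is required to differ — fails.
4) min(6, -1) = -1, not -2 — fails.
5) eps = -1, eta = 6; -1 ≤ 6 — holds.
6) 5beta + 4eps = 5(-13) + 4(-1) = -69 — holds.
7) theta = -5, eps = -1; -5 ≤ -1 — holds.
8) theta - eta = -5 - 6 = -11 — holds.
9) eta - theta = 6 - (-5) = 11 — holds.
10) gamma - beta = -2 - (-13) = 11 — holds.
11) beta = -13, theta = -5; distinct — holds.
12) theta = -5, eps = -1; distinct — holds.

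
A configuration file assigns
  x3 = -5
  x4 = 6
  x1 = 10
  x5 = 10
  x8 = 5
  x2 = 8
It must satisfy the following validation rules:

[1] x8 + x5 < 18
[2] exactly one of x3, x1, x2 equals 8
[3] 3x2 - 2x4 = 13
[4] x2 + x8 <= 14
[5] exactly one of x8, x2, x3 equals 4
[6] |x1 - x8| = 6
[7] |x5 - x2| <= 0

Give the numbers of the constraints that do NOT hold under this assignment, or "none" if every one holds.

[1] x8 + x5 = 5 + 10 = 15; 15 < 18 — holds.
[2] x3=-5, x1=10, x2=8; 1 of them equals 8 — holds.
[3] 3x2 - 2x4 = 3(8) - 2(6) = 12, not 13 — does not hold.
[4] x2 + x8 = 8 + 5 = 13; 13 ≤ 14 — holds.
[5] x8=5, x2=8, x3=-5; 0 of them equal 4, not exactly one — does not hold.
[6] |10 - 5| = 5, not 6 — does not hold.
[7] |10 - 8| = 2; 2 > 0, exceeds bound 0 — does not hold.

Constraints 3, 5, 6, 7 are violated.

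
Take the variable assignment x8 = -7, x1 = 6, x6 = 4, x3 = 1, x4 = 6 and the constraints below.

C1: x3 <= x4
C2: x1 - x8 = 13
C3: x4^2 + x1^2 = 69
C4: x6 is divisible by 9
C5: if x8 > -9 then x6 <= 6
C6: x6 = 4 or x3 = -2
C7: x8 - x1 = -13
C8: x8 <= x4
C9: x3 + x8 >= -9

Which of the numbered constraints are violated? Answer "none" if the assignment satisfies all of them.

The assignment fails constraints 3 and 4.

C1: x3 = 1, x4 = 6; 1 ≤ 6 — satisfied.
C2: x1 - x8 = 6 - (-7) = 13 — satisfied.
C3: x4^2 + x1^2 = 6^2 + 6^2 = 36 + 36 = 72, not 69 — violated.
C4: 4 = 9*0 + 4, so 9 does not divide 4 — violated.
C5: x8 = -7 > -9, so we need x6 ≤ 6; x6 = 4 ≤ 6 — satisfied.
C6: x6 = 4 = 4 (first disjunct) — satisfied.
C7: x8 - x1 = -7 - 6 = -13 — satisfied.
C8: x8 = -7, x4 = 6; -7 ≤ 6 — satisfied.
C9: x3 + x8 = 1 + (-7) = -6; -6 ≥ -9 — satisfied.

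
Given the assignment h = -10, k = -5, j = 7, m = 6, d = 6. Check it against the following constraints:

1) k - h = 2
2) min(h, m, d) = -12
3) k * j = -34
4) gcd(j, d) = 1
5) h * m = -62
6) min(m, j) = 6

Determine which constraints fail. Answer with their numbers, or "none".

Constraints 1, 2, 3, and 5 are violated.

1) k - h = -5 - (-10) = 5, not 2 — violated.
2) min(-10, 6, 6) = -10, not -12 — violated.
3) k * j = -5 * 7 = -35, not -34 — violated.
4) gcd(7, 6) = 1 — OK.
5) h * m = -10 * 6 = -60, not -62 — violated.
6) min(6, 7) = 6 — OK.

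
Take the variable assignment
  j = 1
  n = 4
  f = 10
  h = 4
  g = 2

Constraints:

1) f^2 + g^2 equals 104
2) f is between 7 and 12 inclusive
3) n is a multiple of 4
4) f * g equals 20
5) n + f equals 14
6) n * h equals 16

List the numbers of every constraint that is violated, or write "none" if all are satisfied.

All constraints are satisfied.

1) f^2 + g^2 = 10^2 + 2^2 = 100 + 4 = 104 — holds.
2) f = 10 lies in [7, 12] — holds.
3) 4 / 4 = 1, so 4 divides 4 — holds.
4) f * g = 10 * 2 = 20 — holds.
5) n + f = 4 + 10 = 14 — holds.
6) n * h = 4 * 4 = 16 — holds.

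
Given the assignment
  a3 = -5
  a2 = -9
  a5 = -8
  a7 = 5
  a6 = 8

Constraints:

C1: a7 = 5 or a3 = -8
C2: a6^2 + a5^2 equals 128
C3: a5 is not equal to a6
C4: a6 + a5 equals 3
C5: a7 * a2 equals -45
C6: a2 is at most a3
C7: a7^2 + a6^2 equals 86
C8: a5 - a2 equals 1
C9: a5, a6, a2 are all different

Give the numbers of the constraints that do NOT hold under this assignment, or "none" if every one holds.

C1: a7 = 5 = 5 (first disjunct) — holds.
C2: a6^2 + a5^2 = 8^2 + (-8)^2 = 64 + 64 = 128 — holds.
C3: a5 = -8, a6 = 8; distinct — holds.
C4: a6 + a5 = 8 + (-8) = 0, not 3 — does not hold.
C5: a7 * a2 = 5 * (-9) = -45 — holds.
C6: a2 = -9, a3 = -5; -9 ≤ -5 — holds.
C7: a7^2 + a6^2 = 5^2 + 8^2 = 25 + 64 = 89, not 86 — does not hold.
C8: a5 - a2 = -8 - (-9) = 1 — holds.
C9: values -8, 8, -9 are pairwise distinct — holds.

Constraints 4 and 7 do not hold.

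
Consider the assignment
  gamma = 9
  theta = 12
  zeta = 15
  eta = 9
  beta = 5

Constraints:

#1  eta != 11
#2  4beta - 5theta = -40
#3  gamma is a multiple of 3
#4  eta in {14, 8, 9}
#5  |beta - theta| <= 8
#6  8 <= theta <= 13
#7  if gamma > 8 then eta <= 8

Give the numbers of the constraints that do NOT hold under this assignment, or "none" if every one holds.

#1 eta = 9, and 9 ≠ 11  yes
#2 4beta - 5theta = 4(5) - 5(12) = -40  yes
#3 9 / 3 = 3, so 3 divides 9  yes
#4 eta = 9 is in {14, 8, 9}  yes
#5 |5 - 12| = 7; 7 ≤ 8  yes
#6 theta = 12 lies in [8, 13]  yes
#7 gamma = 9 > 8, so we need eta ≤ 8; but eta = 9 > 8  no

Constraint 7 is violated.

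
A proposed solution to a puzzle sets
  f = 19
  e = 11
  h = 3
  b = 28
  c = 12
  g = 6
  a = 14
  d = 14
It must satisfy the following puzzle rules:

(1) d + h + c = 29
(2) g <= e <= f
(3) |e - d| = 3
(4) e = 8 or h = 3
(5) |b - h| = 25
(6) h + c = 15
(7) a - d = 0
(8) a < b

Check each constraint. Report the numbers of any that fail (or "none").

(1) d + h + c = 14 + 3 + 12 = 29 — satisfied.
(2) values 6 <= 11 <= 19 — satisfied.
(3) |11 - 14| = 3 — satisfied.
(4) e = 11 ≠ 8, but h = 3 = 3 (second disjunct) — satisfied.
(5) |28 - 3| = 25 — satisfied.
(6) h + c = 3 + 12 = 15 — satisfied.
(7) a - d = 14 - 14 = 0 — satisfied.
(8) a = 14, b = 28; 14 < 28 — satisfied.

No violations.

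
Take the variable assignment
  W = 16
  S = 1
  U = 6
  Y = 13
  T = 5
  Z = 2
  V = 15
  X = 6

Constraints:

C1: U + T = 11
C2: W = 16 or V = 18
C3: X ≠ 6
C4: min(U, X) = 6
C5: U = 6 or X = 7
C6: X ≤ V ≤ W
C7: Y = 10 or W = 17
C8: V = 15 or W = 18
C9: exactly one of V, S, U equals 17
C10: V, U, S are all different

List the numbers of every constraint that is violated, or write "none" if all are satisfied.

Violated: 3, 7, 9.

C1: U + T = 6 + 5 = 11  ✔
C2: W = 16 = 16 (first disjunct)  ✔
C3: X = 6, but 6 is required to differ  ✘
C4: min(6, 6) = 6  ✔
C5: U = 6 = 6 (first disjunct)  ✔
C6: values 6 ≤ 15 ≤ 16  ✔
C7: Y = 13 ≠ 10 and W = 16 ≠ 17; both disjuncts false  ✘
C8: V = 15 = 15 (first disjunct)  ✔
C9: V=15, S=1, U=6; 0 of them equal 17, not exactly one  ✘
C10: values 15, 6, 1 are pairwise distinct  ✔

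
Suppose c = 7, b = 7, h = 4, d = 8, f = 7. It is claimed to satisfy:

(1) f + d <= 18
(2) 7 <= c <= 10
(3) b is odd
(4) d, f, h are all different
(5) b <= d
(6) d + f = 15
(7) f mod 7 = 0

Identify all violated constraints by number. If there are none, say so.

The assignment satisfies every constraint.

(1) f + d = 7 + 8 = 15; 15 ≤ 18  true
(2) c = 7 lies in [7, 10]  true
(3) b = 7 is odd  true
(4) values 8, 7, 4 are pairwise distinct  true
(5) b = 7, d = 8; 7 ≤ 8  true
(6) d + f = 8 + 7 = 15  true
(7) 7 mod 7 = 0  true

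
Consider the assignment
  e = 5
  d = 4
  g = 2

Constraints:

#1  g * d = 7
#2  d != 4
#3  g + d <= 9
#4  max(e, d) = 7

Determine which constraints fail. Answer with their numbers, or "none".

Constraints 1, 2, 4 are violated.

#1 g * d = 2 * 4 = 8, not 7 — fails.
#2 d = 4, but 4 is required to differ — fails.
#3 g + d = 2 + 4 = 6; 6 ≤ 9 — holds.
#4 max(5, 4) = 5, not 7 — fails.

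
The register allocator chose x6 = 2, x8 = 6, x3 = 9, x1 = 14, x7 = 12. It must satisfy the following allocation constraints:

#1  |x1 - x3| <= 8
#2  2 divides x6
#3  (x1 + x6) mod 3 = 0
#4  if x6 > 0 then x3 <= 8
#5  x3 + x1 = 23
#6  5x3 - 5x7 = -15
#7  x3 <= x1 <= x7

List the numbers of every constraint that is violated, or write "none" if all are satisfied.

No — constraints 3, 4, and 7 are not satisfied.

#1 |14 - 9| = 5; 5 ≤ 8 — holds.
#2 2 / 2 = 1, so 2 divides 2 — holds.
#3 x1 + x6 = 16; 16 mod 3 = 1, not 0 — fails.
#4 x6 = 2 > 0, so we need x3 ≤ 8; but x3 = 9 > 8 — fails.
#5 x3 + x1 = 9 + 14 = 23 — holds.
#6 5x3 - 5x7 = 5(9) - 5(12) = -15 — holds.
#7 values 9, 14, 12; x1 = 14 is not <= x7 = 12 — fails.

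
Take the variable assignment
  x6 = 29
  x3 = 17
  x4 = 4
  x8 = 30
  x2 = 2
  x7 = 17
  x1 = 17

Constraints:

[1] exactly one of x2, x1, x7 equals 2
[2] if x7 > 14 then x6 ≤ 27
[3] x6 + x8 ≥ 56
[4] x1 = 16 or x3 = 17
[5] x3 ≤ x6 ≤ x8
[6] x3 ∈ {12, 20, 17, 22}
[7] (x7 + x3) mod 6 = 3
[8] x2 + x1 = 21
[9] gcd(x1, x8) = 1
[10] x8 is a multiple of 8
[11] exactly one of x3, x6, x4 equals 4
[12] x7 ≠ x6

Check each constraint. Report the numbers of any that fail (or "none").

[1] x2=2, x1=17, x7=17; 1 of them equals 2  ✓
[2] x7 = 17 > 14, so we need x6 ≤ 27; but x6 = 29 > 27  ✗
[3] x6 + x8 = 29 + 30 = 59; 59 ≥ 56  ✓
[4] x1 = 17 ≠ 16, but x3 = 17 = 17 (second disjunct)  ✓
[5] values 17 ≤ 29 ≤ 30  ✓
[6] x3 = 17 is in {12, 20, 17, 22}  ✓
[7] x7 + x3 = 34; 34 mod 6 = 4, not 3  ✗
[8] x2 + x1 = 2 + 17 = 19, not 21  ✗
[9] gcd(17, 30) = 1  ✓
[10] 30 = 8×3 + 6, so 8 does not divide 30  ✗
[11] x3=17, x6=29, x4=4; 1 of them equals 4  ✓
[12] x7 = 17, x6 = 29; distinct  ✓

Constraints 2, 7, 8, 10 are violated.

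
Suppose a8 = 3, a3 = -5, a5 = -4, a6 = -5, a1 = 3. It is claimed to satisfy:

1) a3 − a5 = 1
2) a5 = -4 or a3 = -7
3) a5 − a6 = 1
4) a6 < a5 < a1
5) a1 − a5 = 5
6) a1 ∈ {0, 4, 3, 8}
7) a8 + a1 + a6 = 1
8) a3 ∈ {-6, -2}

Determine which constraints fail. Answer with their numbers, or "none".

Constraints 1, 5, and 8 do not hold.

1) a3 − a5 = -5 − (-4) = -1, not 1  no
2) a5 = -4 = -4 (first disjunct)  yes
3) a5 − a6 = -4 − (-5) = 1  yes
4) values -5 < -4 < 3  yes
5) a1 − a5 = 3 − (-4) = 7, not 5  no
6) a1 = 3 is in {0, 4, 3, 8}  yes
7) a8 + a1 + a6 = 3 + 3 + (-5) = 1  yes
8) a3 = -5 is not in {-6, -2}  no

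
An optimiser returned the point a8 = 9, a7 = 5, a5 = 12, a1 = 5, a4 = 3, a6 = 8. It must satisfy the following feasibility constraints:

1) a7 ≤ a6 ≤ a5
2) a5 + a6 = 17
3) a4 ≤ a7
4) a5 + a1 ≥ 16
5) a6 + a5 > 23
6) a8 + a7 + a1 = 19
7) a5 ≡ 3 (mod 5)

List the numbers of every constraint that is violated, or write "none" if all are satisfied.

1) values 5 ≤ 8 ≤ 12  yes
2) a5 + a6 = 12 + 8 = 20, not 17  no
3) a4 = 3, a7 = 5; 3 ≤ 5  yes
4) a5 + a1 = 12 + 5 = 17; 17 ≥ 16  yes
5) a6 + a5 = 8 + 12 = 20; 20 ≤ 23, bound 23 not met  no
6) a8 + a7 + a1 = 9 + 5 + 5 = 19  yes
7) 12 mod 5 = 2, not 3  no

No — constraints 2, 5, and 7 are not satisfied.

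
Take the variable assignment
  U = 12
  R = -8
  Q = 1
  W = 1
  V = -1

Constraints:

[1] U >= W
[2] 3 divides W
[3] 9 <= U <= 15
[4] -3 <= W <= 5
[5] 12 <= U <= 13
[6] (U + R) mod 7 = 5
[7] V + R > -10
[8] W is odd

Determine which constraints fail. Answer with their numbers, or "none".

The assignment fails constraints 2, 6.

[1] U = 12, W = 1; 12 ≥ 1  ✔
[2] 1 = 3*0 + 1, so 3 does not divide 1  ✘
[3] U = 12 lies in [9, 15]  ✔
[4] W = 1 lies in [-3, 5]  ✔
[5] U = 12 lies in [12, 13]  ✔
[6] U + R = 4; 4 mod 7 = 4, not 5  ✘
[7] V + R = -1 + (-8) = -9; -9 > -10  ✔
[8] W = 1 is odd  ✔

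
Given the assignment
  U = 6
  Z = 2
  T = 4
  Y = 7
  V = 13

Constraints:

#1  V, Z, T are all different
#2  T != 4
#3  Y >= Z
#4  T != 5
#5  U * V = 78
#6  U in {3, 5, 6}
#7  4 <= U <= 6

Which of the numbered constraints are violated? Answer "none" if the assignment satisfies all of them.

#1 values 13, 2, 4 are pairwise distinct  OK
#2 T = 4, but 4 is required to differ  FAIL
#3 Y = 7, Z = 2; 7 ≥ 2  OK
#4 T = 4, and 4 ≠ 5  OK
#5 U * V = 6 * 13 = 78  OK
#6 U = 6 is in {3, 5, 6}  OK
#7 U = 6 lies in [4, 6]  OK

The assignment fails constraint 2.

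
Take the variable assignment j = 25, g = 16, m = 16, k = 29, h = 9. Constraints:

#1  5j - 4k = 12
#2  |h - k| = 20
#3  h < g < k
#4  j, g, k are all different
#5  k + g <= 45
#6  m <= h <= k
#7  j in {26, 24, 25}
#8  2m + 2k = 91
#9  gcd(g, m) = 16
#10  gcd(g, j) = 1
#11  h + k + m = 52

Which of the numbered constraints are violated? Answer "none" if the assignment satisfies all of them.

#1 5j - 4k = 5(25) - 4(29) = 9, not 12 — does not hold.
#2 |9 - 29| = 20 — holds.
#3 values 9 < 16 < 29 — holds.
#4 values 25, 16, 29 are pairwise distinct — holds.
#5 k + g = 29 + 16 = 45; 45 ≤ 45 — holds.
#6 values 16, 9, 29; m = 16 is not <= h = 9 — does not hold.
#7 j = 25 is in {26, 24, 25} — holds.
#8 2m + 2k = 2(16) + 2(29) = 90, not 91 — does not hold.
#9 gcd(16, 16) = 16 — holds.
#10 gcd(16, 25) = 1 — holds.
#11 h + k + m = 9 + 29 + 16 = 54, not 52 — does not hold.

No — constraints 1, 6, 8, 11 are not satisfied.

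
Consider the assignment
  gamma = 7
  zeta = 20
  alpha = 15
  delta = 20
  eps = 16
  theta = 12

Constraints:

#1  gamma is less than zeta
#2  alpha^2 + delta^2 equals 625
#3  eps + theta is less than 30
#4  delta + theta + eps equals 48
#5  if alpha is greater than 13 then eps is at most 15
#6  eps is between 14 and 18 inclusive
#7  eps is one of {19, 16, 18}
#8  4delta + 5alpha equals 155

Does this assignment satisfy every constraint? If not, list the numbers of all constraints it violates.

#1 gamma = 7, zeta = 20; 7 < 20  holds
#2 alpha^2 + delta^2 = 15^2 + 20^2 = 225 + 400 = 625  holds
#3 eps + theta = 16 + 12 = 28; 28 < 30  holds
#4 delta + theta + eps = 20 + 12 + 16 = 48  holds
#5 alpha = 15 > 13, so we need eps ≤ 15; but eps = 16 > 15  fails
#6 eps = 16 lies in [14, 18]  holds
#7 eps = 16 is in {19, 16, 18}  holds
#8 4delta + 5alpha = 4(20) + 5(15) = 155  holds

The assignment fails constraint 5.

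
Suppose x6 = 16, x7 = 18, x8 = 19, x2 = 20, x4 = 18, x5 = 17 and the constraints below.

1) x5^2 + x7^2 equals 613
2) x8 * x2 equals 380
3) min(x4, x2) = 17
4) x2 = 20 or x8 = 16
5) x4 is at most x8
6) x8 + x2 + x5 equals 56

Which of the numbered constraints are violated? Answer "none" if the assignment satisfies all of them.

1) x5^2 + x7^2 = 17^2 + 18^2 = 289 + 324 = 613  yes
2) x8 * x2 = 19 * 20 = 380  yes
3) min(18, 20) = 18, not 17  no
4) x2 = 20 = 20 (first disjunct)  yes
5) x4 = 18, x8 = 19; 18 ≤ 19  yes
6) x8 + x2 + x5 = 19 + 20 + 17 = 56  yes

Constraint 3 is violated.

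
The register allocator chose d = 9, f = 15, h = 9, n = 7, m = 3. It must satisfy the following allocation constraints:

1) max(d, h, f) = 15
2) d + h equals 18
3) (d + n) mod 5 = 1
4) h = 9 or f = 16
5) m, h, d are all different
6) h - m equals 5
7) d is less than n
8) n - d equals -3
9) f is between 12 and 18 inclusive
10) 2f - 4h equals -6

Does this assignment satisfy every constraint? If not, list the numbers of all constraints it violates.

1) max(9, 9, 15) = 15 — OK.
2) d + h = 9 + 9 = 18 — OK.
3) d + n = 16; 16 mod 5 = 1 — OK.
4) h = 9 = 9 (first disjunct) — OK.
5) h = d = 9, not all different — violated.
6) h - m = 9 - 3 = 6, not 5 — violated.
7) d = 9, n = 7; 9 ≥ 7 (want <) — violated.
8) n - d = 7 - 9 = -2, not -3 — violated.
9) f = 15 lies in [12, 18] — OK.
10) 2f - 4h = 2(15) - 4(9) = -6 — OK.

Constraints 5, 6, 7, 8 are violated.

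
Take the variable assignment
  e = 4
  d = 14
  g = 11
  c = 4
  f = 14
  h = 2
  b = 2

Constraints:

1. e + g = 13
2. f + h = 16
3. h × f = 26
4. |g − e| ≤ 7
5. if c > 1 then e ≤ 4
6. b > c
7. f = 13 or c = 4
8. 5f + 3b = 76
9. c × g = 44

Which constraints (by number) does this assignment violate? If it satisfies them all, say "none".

Violated: 1, 3, and 6.

1. e + g = 4 + 11 = 15, not 13 — fails.
2. f + h = 14 + 2 = 16 — holds.
3. h × f = 2 × 14 = 28, not 26 — fails.
4. |11 − 4| = 7; 7 ≤ 7 — holds.
5. c = 4 > 1, so we need e ≤ 4; e = 4 ≤ 4 — holds.
6. b = 2, c = 4; 2 ≤ 4 (want >) — fails.
7. f = 14 ≠ 13, but c = 4 = 4 (second disjunct) — holds.
8. 5f + 3b = 5(14) + 3(2) = 76 — holds.
9. c × g = 4 × 11 = 44 — holds.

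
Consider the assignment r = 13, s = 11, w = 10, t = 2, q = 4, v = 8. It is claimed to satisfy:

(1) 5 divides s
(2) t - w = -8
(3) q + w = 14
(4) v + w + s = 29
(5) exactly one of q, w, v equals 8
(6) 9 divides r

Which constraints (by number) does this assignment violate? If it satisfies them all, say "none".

(1) 11 = 5*2 + 1, so 5 does not divide 11  ✗
(2) t - w = 2 - 10 = -8  ✓
(3) q + w = 4 + 10 = 14  ✓
(4) v + w + s = 8 + 10 + 11 = 29  ✓
(5) q=4, w=10, v=8; 1 of them equals 8  ✓
(6) 13 = 9*1 + 4, so 9 does not divide 13  ✗

No — constraints 1, 6 are not satisfied.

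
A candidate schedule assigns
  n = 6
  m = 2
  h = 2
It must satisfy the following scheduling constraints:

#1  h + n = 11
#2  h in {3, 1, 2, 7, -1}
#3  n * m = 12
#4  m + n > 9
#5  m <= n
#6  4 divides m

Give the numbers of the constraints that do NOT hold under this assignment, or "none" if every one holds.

#1 h + n = 2 + 6 = 8, not 11 — does not hold.
#2 h = 2 is in {3, 1, 2, 7, -1} — holds.
#3 n * m = 6 * 2 = 12 — holds.
#4 m + n = 2 + 6 = 8; 8 ≤ 9, bound 9 not met — does not hold.
#5 m = 2, n = 6; 2 ≤ 6 — holds.
#6 2 = 4*0 + 2, so 4 does not divide 2 — does not hold.

No — constraints 1, 4, and 6 are not satisfied.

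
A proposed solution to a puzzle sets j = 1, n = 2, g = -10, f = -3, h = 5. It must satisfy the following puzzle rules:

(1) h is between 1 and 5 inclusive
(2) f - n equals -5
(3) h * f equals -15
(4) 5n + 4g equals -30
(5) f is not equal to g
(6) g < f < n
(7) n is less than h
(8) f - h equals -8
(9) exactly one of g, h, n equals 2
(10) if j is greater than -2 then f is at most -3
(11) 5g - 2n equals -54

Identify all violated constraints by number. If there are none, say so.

No violations.

(1) h = 5 lies in [1, 5] — OK.
(2) f - n = -3 - 2 = -5 — OK.
(3) h * f = 5 * (-3) = -15 — OK.
(4) 5n + 4g = 5(2) + 4(-10) = -30 — OK.
(5) f = -3, g = -10; distinct — OK.
(6) values -10 < -3 < 2 — OK.
(7) n = 2, h = 5; 2 < 5 — OK.
(8) f - h = -3 - 5 = -8 — OK.
(9) g=-10, h=5, n=2; 1 of them equals 2 — OK.
(10) j = 1 > -2, so we need f ≤ -3; f = -3 ≤ -3 — OK.
(11) 5g - 2n = 5(-10) - 2(2) = -54 — OK.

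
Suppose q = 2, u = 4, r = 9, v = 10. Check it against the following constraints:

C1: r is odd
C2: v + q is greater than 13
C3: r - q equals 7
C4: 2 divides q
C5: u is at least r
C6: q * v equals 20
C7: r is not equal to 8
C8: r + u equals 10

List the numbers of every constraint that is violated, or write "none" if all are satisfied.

C1: r = 9 is odd  holds
C2: v + q = 10 + 2 = 12; 12 ≤ 13, bound 13 not met  fails
C3: r - q = 9 - 2 = 7  holds
C4: 2 / 2 = 1, so 2 divides 2  holds
C5: u = 4, r = 9; 4 < 9 (want ≥)  fails
C6: q * v = 2 * 10 = 20  holds
C7: r = 9, and 9 ≠ 8  holds
C8: r + u = 9 + 4 = 13, not 10  fails

Constraints 2, 5, and 8 are violated.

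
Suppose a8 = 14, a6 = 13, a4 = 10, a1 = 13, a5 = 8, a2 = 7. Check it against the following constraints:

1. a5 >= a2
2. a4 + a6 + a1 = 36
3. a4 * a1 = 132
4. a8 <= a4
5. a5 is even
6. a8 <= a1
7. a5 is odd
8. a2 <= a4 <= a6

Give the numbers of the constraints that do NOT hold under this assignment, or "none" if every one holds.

1. a5 = 8, a2 = 7; 8 ≥ 7  OK
2. a4 + a6 + a1 = 10 + 13 + 13 = 36  OK
3. a4 * a1 = 10 * 13 = 130, not 132  FAIL
4. a8 = 14, a4 = 10; 14 > 10 (want ≤)  FAIL
5. a5 = 8 is even  OK
6. a8 = 14, a1 = 13; 14 > 13 (want ≤)  FAIL
7. a5 = 8 is even  FAIL
8. values 7 <= 10 <= 13  OK

The assignment fails constraints 3, 4, 6, and 7.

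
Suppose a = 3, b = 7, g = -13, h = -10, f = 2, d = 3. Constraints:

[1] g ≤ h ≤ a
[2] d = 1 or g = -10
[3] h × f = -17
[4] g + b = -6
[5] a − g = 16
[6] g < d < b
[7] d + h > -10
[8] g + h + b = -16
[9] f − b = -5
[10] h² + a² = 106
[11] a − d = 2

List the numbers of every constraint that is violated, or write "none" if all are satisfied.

[1] values -13 ≤ -10 ≤ 3  true
[2] d = 3 ≠ 1 and g = -13 ≠ -10; both disjuncts false  false
[3] h × f = -10 × 2 = -20, not -17  false
[4] g + b = -13 + 7 = -6  true
[5] a − g = 3 − (-13) = 16  true
[6] values -13 < 3 < 7  true
[7] d + h = 3 + (-10) = -7; -7 > -10  true
[8] g + h + b = -13 + (-10) + 7 = -16  true
[9] f − b = 2 − 7 = -5  true
[10] h² + a² = (-10)² + 3² = 100 + 9 = 109, not 106  false
[11] a − d = 3 − 3 = 0, not 2  false

The assignment fails constraints 2, 3, 10, 11.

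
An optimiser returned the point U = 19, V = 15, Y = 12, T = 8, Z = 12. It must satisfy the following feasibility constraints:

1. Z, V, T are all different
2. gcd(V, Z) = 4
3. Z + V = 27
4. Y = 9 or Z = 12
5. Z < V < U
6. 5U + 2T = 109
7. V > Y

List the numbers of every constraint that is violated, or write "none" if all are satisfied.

No — constraints 2 and 6 are not satisfied.

1. values 12, 15, 8 are pairwise distinct — holds.
2. gcd(15, 12) = 3, not 4 — does not hold.
3. Z + V = 12 + 15 = 27 — holds.
4. Y = 12 ≠ 9, but Z = 12 = 12 (second disjunct) — holds.
5. values 12 < 15 < 19 — holds.
6. 5U + 2T = 5(19) + 2(8) = 111, not 109 — does not hold.
7. V = 15, Y = 12; 15 > 12 — holds.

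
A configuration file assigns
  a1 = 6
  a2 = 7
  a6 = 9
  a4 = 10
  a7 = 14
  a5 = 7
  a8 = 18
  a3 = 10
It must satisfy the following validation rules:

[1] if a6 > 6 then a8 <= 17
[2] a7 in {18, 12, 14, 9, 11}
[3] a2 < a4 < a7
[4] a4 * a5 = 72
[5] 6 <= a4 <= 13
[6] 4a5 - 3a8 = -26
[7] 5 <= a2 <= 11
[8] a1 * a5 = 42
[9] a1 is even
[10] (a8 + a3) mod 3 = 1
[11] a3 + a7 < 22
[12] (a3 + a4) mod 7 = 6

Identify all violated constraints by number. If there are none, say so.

The assignment fails constraints 1, 4, and 11.

[1] a6 = 9 > 6, so we need a8 ≤ 17; but a8 = 18 > 17  ✗
[2] a7 = 14 is in {18, 12, 14, 9, 11}  ✓
[3] values 7 < 10 < 14  ✓
[4] a4 * a5 = 10 * 7 = 70, not 72  ✗
[5] a4 = 10 lies in [6, 13]  ✓
[6] 4a5 - 3a8 = 4(7) - 3(18) = -26  ✓
[7] a2 = 7 lies in [5, 11]  ✓
[8] a1 * a5 = 6 * 7 = 42  ✓
[9] a1 = 6 is even  ✓
[10] a8 + a3 = 28; 28 mod 3 = 1  ✓
[11] a3 + a7 = 10 + 14 = 24; 24 ≥ 22, bound 22 not met  ✗
[12] a3 + a4 = 20; 20 mod 7 = 6  ✓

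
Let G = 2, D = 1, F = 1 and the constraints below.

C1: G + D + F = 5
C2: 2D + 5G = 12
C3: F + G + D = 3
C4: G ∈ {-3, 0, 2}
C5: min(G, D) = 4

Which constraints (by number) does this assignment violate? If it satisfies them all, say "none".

C1: G + D + F = 2 + 1 + 1 = 4, not 5  FAIL
C2: 2D + 5G = 2(1) + 5(2) = 12  OK
C3: F + G + D = 1 + 2 + 1 = 4, not 3  FAIL
C4: G = 2 is in {-3, 0, 2}  OK
C5: min(2, 1) = 1, not 4  FAIL

Violated: 1, 3, 5.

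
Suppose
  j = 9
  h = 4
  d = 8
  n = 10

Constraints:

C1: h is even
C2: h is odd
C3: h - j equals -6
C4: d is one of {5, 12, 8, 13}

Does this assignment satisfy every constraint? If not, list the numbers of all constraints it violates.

Violated: 2 and 3.

C1: h = 4 is even  ✔
C2: h = 4 is even  ✘
C3: h - j = 4 - 9 = -5, not -6  ✘
C4: d = 8 is in {5, 12, 8, 13}  ✔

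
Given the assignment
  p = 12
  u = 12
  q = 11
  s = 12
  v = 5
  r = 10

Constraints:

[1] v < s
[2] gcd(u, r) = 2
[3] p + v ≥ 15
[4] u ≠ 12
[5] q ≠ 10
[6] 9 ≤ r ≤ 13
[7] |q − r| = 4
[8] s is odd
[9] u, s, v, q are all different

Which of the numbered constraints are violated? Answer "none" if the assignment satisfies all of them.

[1] v = 5, s = 12; 5 < 12 — holds.
[2] gcd(12, 10) = 2 — holds.
[3] p + v = 12 + 5 = 17; 17 ≥ 15 — holds.
[4] u = 12, but 12 is required to differ — does not hold.
[5] q = 11, and 11 ≠ 10 — holds.
[6] r = 10 lies in [9, 13] — holds.
[7] |11 − 10| = 1, not 4 — does not hold.
[8] s = 12 is even — does not hold.
[9] u = s = 12, not all different — does not hold.

No — constraints 4, 7, 8, and 9 are not satisfied.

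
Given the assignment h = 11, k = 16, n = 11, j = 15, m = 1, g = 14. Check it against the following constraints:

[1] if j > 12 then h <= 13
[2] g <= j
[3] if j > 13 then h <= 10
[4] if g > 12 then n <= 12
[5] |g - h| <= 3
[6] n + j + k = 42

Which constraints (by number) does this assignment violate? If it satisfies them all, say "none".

No — constraint 3 is not satisfied.

[1] j = 15 > 12, so we need h ≤ 13; h = 11 ≤ 13 — OK.
[2] g = 14, j = 15; 14 ≤ 15 — OK.
[3] j = 15 > 13, so we need h ≤ 10; but h = 11 > 10 — violated.
[4] g = 14 > 12, so we need n ≤ 12; n = 11 ≤ 12 — OK.
[5] |14 - 11| = 3; 3 ≤ 3 — OK.
[6] n + j + k = 11 + 15 + 16 = 42 — OK.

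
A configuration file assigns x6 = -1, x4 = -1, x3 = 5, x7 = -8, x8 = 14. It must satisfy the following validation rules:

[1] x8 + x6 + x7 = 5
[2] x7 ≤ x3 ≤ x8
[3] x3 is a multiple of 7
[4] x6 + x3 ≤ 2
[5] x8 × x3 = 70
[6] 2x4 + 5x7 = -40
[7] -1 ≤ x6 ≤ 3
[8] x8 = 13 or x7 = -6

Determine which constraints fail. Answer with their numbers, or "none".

[1] x8 + x6 + x7 = 14 + (-1) + (-8) = 5  yes
[2] values -8 ≤ 5 ≤ 14  yes
[3] 5 = 7×0 + 5, so 7 does not divide 5  no
[4] x6 + x3 = -1 + 5 = 4; 4 > 2, bound 2 not met  no
[5] x8 × x3 = 14 × 5 = 70  yes
[6] 2x4 + 5x7 = 2(-1) + 5(-8) = -42, not -40  no
[7] x6 = -1 lies in [-1, 3]  yes
[8] x8 = 14 ≠ 13 and x7 = -8 ≠ -6; both disjuncts false  no

No — constraints 3, 4, 6, 8 are not satisfied.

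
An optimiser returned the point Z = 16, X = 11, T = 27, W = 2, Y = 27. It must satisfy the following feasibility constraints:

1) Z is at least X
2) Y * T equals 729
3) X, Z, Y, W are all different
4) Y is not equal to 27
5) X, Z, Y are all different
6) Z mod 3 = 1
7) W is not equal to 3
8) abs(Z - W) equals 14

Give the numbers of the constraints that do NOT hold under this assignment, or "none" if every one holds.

1) Z = 16, X = 11; 16 ≥ 11 — holds.
2) Y * T = 27 * 27 = 729 — holds.
3) values 11, 16, 27, 2 are pairwise distinct — holds.
4) Y = 27, but 27 is required to differ — does not hold.
5) values 11, 16, 27 are pairwise distinct — holds.
6) 16 mod 3 = 1 — holds.
7) W = 2, and 2 ≠ 3 — holds.
8) abs(16 - 2) = 14 — holds.

Constraint 4 does not hold.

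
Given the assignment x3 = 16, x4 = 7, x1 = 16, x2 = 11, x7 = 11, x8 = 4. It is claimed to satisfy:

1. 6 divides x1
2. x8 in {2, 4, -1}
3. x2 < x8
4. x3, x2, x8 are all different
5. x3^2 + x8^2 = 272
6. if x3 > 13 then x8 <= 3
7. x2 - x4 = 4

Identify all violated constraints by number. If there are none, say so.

Constraints 1, 3, 6 are violated.

1. 16 = 6*2 + 4, so 6 does not divide 16 — does not hold.
2. x8 = 4 is in {2, 4, -1} — holds.
3. x2 = 11, x8 = 4; 11 ≥ 4 (want <) — does not hold.
4. values 16, 11, 4 are pairwise distinct — holds.
5. x3^2 + x8^2 = 16^2 + 4^2 = 256 + 16 = 272 — holds.
6. x3 = 16 > 13, so we need x8 ≤ 3; but x8 = 4 > 3 — does not hold.
7. x2 - x4 = 11 - 7 = 4 — holds.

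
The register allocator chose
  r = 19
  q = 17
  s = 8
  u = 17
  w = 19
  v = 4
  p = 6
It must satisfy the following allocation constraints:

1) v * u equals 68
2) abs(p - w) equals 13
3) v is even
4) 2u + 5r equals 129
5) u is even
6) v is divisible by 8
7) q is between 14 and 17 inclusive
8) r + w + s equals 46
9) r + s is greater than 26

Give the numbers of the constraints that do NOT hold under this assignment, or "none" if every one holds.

1) v * u = 4 * 17 = 68  ✓
2) abs(6 - 19) = 13  ✓
3) v = 4 is even  ✓
4) 2u + 5r = 2(17) + 5(19) = 129  ✓
5) u = 17 is odd  ✗
6) 4 = 8*0 + 4, so 8 does not divide 4  ✗
7) q = 17 lies in [14, 17]  ✓
8) r + w + s = 19 + 19 + 8 = 46  ✓
9) r + s = 19 + 8 = 27; 27 > 26  ✓

Constraints 5, 6 are violated.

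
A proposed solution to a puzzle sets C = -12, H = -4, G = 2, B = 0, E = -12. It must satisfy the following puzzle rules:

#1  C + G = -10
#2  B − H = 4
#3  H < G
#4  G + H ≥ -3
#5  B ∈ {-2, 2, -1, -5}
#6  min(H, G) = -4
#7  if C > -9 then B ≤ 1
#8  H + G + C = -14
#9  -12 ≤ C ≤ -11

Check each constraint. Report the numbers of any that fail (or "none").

Constraint 5 is violated.

#1 C + G = -12 + 2 = -10 — satisfied.
#2 B − H = 0 − (-4) = 4 — satisfied.
#3 H = -4, G = 2; -4 < 2 — satisfied.
#4 G + H = 2 + (-4) = -2; -2 ≥ -3 — satisfied.
#5 B = 0 is not in {-2, 2, -1, -5} — violated.
#6 min(-4, 2) = -4 — satisfied.
#7 C = -12, not > -9; antecedent false, conditional vacuously true — satisfied.
#8 H + G + C = -4 + 2 + (-12) = -14 — satisfied.
#9 C = -12 lies in [-12, -11] — satisfied.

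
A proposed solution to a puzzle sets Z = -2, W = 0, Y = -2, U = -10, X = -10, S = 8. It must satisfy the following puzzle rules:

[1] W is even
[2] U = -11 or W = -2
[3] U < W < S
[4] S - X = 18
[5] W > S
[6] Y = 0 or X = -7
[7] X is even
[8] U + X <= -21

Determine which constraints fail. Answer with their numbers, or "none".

[1] W = 0 is even  yes
[2] U = -10 ≠ -11 and W = 0 ≠ -2; both disjuncts false  no
[3] values -10 < 0 < 8  yes
[4] S - X = 8 - (-10) = 18  yes
[5] W = 0, S = 8; 0 ≤ 8 (want >)  no
[6] Y = -2 ≠ 0 and X = -10 ≠ -7; both disjuncts false  no
[7] X = -10 is even  yes
[8] U + X = -10 + (-10) = -20; -20 > -21, bound -21 not met  no

Violated: 2, 5, 6, and 8.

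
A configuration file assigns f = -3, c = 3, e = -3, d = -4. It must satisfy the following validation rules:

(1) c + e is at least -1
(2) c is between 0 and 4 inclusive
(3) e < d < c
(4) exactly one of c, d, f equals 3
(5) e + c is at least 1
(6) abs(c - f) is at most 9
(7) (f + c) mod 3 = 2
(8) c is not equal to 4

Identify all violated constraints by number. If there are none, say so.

Constraints 3, 5, 7 do not hold.

(1) c + e = 3 + (-3) = 0; 0 ≥ -1  ✔
(2) c = 3 lies in [0, 4]  ✔
(3) values -3, -4, 3; e = -3 is not < d = -4  ✘
(4) c=3, d=-4, f=-3; 1 of them equals 3  ✔
(5) e + c = -3 + 3 = 0; 0 < 1, bound 1 not met  ✘
(6) abs(3 - (-3)) = 6; 6 ≤ 9  ✔
(7) f + c = 0; 0 mod 3 = 0, not 2  ✘
(8) c = 3, and 3 ≠ 4  ✔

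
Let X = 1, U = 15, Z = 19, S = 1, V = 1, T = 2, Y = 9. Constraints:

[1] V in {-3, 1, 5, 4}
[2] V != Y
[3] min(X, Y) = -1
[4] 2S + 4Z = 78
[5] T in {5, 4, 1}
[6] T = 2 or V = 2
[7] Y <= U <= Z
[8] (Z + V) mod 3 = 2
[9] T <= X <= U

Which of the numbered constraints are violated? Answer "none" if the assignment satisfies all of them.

[1] V = 1 is in {-3, 1, 5, 4} — holds.
[2] V = 1, Y = 9; distinct — holds.
[3] min(1, 9) = 1, not -1 — does not hold.
[4] 2S + 4Z = 2(1) + 4(19) = 78 — holds.
[5] T = 2 is not in {5, 4, 1} — does not hold.
[6] T = 2 = 2 (first disjunct) — holds.
[7] values 9 <= 15 <= 19 — holds.
[8] Z + V = 20; 20 mod 3 = 2 — holds.
[9] values 2, 1, 15; T = 2 is not <= X = 1 — does not hold.

Constraints 3, 5, and 9 do not hold.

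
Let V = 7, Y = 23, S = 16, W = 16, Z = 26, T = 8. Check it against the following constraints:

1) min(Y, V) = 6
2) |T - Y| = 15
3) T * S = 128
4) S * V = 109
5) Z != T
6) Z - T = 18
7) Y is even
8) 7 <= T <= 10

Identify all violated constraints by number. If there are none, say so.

1) min(23, 7) = 7, not 6 — fails.
2) |8 - 23| = 15 — holds.
3) T * S = 8 * 16 = 128 — holds.
4) S * V = 16 * 7 = 112, not 109 — fails.
5) Z = 26, T = 8; distinct — holds.
6) Z - T = 26 - 8 = 18 — holds.
7) Y = 23 is odd — fails.
8) T = 8 lies in [7, 10] — holds.

Violated: 1, 4, 7.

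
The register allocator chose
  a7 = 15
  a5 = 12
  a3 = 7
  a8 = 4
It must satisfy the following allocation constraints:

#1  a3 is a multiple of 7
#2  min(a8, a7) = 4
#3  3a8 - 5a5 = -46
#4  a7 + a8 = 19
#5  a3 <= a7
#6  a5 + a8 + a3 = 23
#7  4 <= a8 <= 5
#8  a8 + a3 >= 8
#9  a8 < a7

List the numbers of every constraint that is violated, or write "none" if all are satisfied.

Violated: 3.

#1 7 / 7 = 1, so 7 divides 7  yes
#2 min(4, 15) = 4  yes
#3 3a8 - 5a5 = 3(4) - 5(12) = -48, not -46  no
#4 a7 + a8 = 15 + 4 = 19  yes
#5 a3 = 7, a7 = 15; 7 ≤ 15  yes
#6 a5 + a8 + a3 = 12 + 4 + 7 = 23  yes
#7 a8 = 4 lies in [4, 5]  yes
#8 a8 + a3 = 4 + 7 = 11; 11 ≥ 8  yes
#9 a8 = 4, a7 = 15; 4 < 15  yes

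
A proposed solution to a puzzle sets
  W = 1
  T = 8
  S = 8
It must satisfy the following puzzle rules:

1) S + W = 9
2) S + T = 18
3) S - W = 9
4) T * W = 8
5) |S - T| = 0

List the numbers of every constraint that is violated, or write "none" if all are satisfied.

1) S + W = 8 + 1 = 9 — satisfied.
2) S + T = 8 + 8 = 16, not 18 — violated.
3) S - W = 8 - 1 = 7, not 9 — violated.
4) T * W = 8 * 1 = 8 — satisfied.
5) |8 - 8| = 0 — satisfied.

Constraints 2, 3 do not hold.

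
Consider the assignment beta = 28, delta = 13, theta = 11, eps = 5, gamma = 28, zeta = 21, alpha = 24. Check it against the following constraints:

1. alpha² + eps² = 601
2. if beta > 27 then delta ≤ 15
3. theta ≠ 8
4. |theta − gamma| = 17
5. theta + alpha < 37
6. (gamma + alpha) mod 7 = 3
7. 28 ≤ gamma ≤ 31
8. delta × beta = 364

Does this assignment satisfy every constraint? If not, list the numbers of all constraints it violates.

1. alpha² + eps² = 24² + 5² = 576 + 25 = 601  OK
2. beta = 28 > 27, so we need delta ≤ 15; delta = 13 ≤ 15  OK
3. theta = 11, and 11 ≠ 8  OK
4. |11 − 28| = 17  OK
5. theta + alpha = 11 + 24 = 35; 35 < 37  OK
6. gamma + alpha = 52; 52 mod 7 = 3  OK
7. gamma = 28 lies in [28, 31]  OK
8. delta × beta = 13 × 28 = 364  OK

Yes — all constraints hold.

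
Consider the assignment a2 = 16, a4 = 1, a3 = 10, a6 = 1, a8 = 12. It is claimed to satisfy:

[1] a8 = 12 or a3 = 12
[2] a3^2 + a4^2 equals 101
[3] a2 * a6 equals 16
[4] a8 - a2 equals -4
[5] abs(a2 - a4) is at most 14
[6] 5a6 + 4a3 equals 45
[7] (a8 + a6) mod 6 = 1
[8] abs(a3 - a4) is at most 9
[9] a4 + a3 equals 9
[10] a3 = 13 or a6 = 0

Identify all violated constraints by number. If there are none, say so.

No — constraints 5, 9, and 10 are not satisfied.

[1] a8 = 12 = 12 (first disjunct) — OK.
[2] a3^2 + a4^2 = 10^2 + 1^2 = 100 + 1 = 101 — OK.
[3] a2 * a6 = 16 * 1 = 16 — OK.
[4] a8 - a2 = 12 - 16 = -4 — OK.
[5] abs(16 - 1) = 15; 15 > 14, exceeds bound 14 — violated.
[6] 5a6 + 4a3 = 5(1) + 4(10) = 45 — OK.
[7] a8 + a6 = 13; 13 mod 6 = 1 — OK.
[8] abs(10 - 1) = 9; 9 ≤ 9 — OK.
[9] a4 + a3 = 1 + 10 = 11, not 9 — violated.
[10] a3 = 10 ≠ 13 and a6 = 1 ≠ 0; both disjuncts false — violated.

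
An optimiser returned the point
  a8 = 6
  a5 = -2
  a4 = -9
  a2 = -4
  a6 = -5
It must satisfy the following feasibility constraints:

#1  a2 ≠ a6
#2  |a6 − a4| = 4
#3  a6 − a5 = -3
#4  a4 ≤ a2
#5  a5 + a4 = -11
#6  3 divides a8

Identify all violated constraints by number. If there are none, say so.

#1 a2 = -4, a6 = -5; distinct  true
#2 |-5 − (-9)| = 4  true
#3 a6 − a5 = -5 − (-2) = -3  true
#4 a4 = -9, a2 = -4; -9 ≤ -4  true
#5 a5 + a4 = -2 + (-9) = -11  true
#6 6 / 3 = 2, so 3 divides 6  true

All constraints are satisfied.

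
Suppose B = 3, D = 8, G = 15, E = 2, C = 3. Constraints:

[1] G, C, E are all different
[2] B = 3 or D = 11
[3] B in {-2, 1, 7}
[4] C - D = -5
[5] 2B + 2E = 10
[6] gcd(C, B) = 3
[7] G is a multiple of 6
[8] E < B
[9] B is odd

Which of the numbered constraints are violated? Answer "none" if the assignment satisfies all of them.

No — constraints 3, 7 are not satisfied.

[1] values 15, 3, 2 are pairwise distinct  holds
[2] B = 3 = 3 (first disjunct)  holds
[3] B = 3 is not in {-2, 1, 7}  fails
[4] C - D = 3 - 8 = -5  holds
[5] 2B + 2E = 2(3) + 2(2) = 10  holds
[6] gcd(3, 3) = 3  holds
[7] 15 = 6*2 + 3, so 6 does not divide 15  fails
[8] E = 2, B = 3; 2 < 3  holds
[9] B = 3 is odd  holds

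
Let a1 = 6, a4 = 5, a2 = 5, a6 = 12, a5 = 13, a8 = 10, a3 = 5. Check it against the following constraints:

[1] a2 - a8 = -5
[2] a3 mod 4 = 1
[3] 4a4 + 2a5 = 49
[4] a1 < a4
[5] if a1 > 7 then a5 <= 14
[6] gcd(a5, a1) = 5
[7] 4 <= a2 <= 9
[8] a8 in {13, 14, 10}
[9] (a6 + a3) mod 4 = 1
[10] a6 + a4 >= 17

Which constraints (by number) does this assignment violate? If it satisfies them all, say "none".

Constraints 3, 4, and 6 do not hold.

[1] a2 - a8 = 5 - 10 = -5  yes
[2] 5 mod 4 = 1  yes
[3] 4a4 + 2a5 = 4(5) + 2(13) = 46, not 49  no
[4] a1 = 6, a4 = 5; 6 ≥ 5 (want <)  no
[5] a1 = 6, not > 7; antecedent false, conditional vacuously true  yes
[6] gcd(13, 6) = 1, not 5  no
[7] a2 = 5 lies in [4, 9]  yes
[8] a8 = 10 is in {13, 14, 10}  yes
[9] a6 + a3 = 17; 17 mod 4 = 1  yes
[10] a6 + a4 = 12 + 5 = 17; 17 ≥ 17  yes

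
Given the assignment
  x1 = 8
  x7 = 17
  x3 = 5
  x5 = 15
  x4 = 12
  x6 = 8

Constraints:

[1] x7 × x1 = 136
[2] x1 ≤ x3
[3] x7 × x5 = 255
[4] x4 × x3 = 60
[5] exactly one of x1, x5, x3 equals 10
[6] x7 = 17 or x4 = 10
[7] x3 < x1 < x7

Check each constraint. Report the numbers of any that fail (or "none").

No — constraints 2, 5 are not satisfied.

[1] x7 × x1 = 17 × 8 = 136  ✔
[2] x1 = 8, x3 = 5; 8 > 5 (want ≤)  ✘
[3] x7 × x5 = 17 × 15 = 255  ✔
[4] x4 × x3 = 12 × 5 = 60  ✔
[5] x1=8, x5=15, x3=5; 0 of them equal 10, not exactly one  ✘
[6] x7 = 17 = 17 (first disjunct)  ✔
[7] values 5 < 8 < 17  ✔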